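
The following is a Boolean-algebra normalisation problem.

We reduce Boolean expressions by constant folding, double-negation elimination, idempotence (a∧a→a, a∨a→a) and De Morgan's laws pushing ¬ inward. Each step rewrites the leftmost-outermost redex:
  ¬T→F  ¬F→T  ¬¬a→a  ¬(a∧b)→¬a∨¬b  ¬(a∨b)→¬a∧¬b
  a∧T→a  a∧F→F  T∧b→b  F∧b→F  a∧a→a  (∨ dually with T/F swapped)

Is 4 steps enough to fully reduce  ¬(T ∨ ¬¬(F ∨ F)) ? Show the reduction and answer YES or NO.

Answer: YES — reaches normal form F in 3 ≤ 4 steps

Derivation:
  start: ¬(T ∨ ¬¬(F ∨ F))
  [1] ¬T ∧ ¬¬¬(F ∨ F)
  [2] F ∧ ¬¬¬(F ∨ F)
  [3] F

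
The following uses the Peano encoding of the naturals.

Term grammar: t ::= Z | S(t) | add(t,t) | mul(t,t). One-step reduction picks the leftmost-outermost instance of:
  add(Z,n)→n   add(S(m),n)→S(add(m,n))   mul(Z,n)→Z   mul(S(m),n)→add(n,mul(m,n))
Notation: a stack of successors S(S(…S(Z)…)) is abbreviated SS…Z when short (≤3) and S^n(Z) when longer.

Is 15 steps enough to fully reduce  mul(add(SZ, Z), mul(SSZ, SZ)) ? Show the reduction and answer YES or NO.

Answer: YES — reaches normal form SSZ in 14 ≤ 15 steps

Working:
  start: mul(add(SZ, Z), mul(SSZ, SZ))
  step 1: mul(S(add(Z, Z)), mul(SSZ, SZ))
  step 2: add(mul(SSZ, SZ), mul(add(Z, Z), mul(SSZ, SZ)))
  step 3: add(add(SZ, mul(SZ, SZ)), mul(add(Z, Z), mul(SSZ, SZ)))
  step 4: add(S(add(Z, mul(SZ, SZ))), mul(add(Z, Z), mul(SSZ, SZ)))
  step 5: S(add(add(Z, mul(SZ, SZ)), mul(add(Z, Z), mul(SSZ, SZ))))
  step 6: S(add(mul(SZ, SZ), mul(add(Z, Z), mul(SSZ, SZ))))
  step 7: S(add(add(SZ, mul(Z, SZ)), mul(add(Z, Z), mul(SSZ, SZ))))
  step 8: S(add(S(add(Z, mul(Z, SZ))), mul(add(Z, Z), mul(SSZ, SZ))))
  step 9: S(S(add(add(Z, mul(Z, SZ)), mul(add(Z, Z), mul(SSZ, SZ)))))
  step 10: S(S(add(mul(Z, SZ), mul(add(Z, Z), mul(SSZ, SZ)))))
  step 11: S(S(add(Z, mul(add(Z, Z), mul(SSZ, SZ)))))
  step 12: S(S(mul(add(Z, Z), mul(SSZ, SZ))))
  step 13: S(S(mul(Z, mul(SSZ, SZ))))
  step 14: SSZ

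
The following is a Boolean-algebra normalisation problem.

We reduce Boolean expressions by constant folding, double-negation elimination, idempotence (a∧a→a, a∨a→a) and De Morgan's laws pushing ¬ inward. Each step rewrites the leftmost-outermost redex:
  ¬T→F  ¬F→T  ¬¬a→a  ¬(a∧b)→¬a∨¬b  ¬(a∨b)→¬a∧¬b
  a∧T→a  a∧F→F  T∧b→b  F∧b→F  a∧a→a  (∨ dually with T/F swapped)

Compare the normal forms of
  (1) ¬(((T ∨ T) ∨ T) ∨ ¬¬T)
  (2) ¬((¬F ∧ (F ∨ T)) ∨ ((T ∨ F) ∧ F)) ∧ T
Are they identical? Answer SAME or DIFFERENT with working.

Answer: SAME — A ⇓ F, B ⇓ F

Reduction:
Term A:
  start: ¬(((T ∨ T) ∨ T) ∨ ¬¬T)
  →1  ¬((T ∨ T) ∨ T) ∧ ¬¬¬T
  →2  (¬(T ∨ T) ∧ ¬T) ∧ ¬¬¬T
  →3  ((¬T ∧ ¬T) ∧ ¬T) ∧ ¬¬¬T
  →4  (¬T ∧ ¬T) ∧ ¬¬¬T
  →5  ¬T ∧ ¬¬¬T
  →6  F ∧ ¬¬¬T
  →7  F

Term B:
  start: ¬((¬F ∧ (F ∨ T)) ∨ ((T ∨ F) ∧ F)) ∧ T
  →1  ¬((¬F ∧ (F ∨ T)) ∨ ((T ∨ F) ∧ F))
  →2  ¬(¬F ∧ (F ∨ T)) ∧ ¬((T ∨ F) ∧ F)
  →3  (¬¬F ∨ ¬(F ∨ T)) ∧ ¬((T ∨ F) ∧ F)
  →4  (F ∨ ¬(F ∨ T)) ∧ ¬((T ∨ F) ∧ F)
  →5  ¬(F ∨ T) ∧ ¬((T ∨ F) ∧ F)
  →6  (¬F ∧ ¬T) ∧ ¬((T ∨ F) ∧ F)
  →7  (T ∧ ¬T) ∧ ¬((T ∨ F) ∧ F)
  →8  ¬T ∧ ¬((T ∨ F) ∧ F)
  →9  F ∧ ¬((T ∨ F) ∧ F)
  →10  F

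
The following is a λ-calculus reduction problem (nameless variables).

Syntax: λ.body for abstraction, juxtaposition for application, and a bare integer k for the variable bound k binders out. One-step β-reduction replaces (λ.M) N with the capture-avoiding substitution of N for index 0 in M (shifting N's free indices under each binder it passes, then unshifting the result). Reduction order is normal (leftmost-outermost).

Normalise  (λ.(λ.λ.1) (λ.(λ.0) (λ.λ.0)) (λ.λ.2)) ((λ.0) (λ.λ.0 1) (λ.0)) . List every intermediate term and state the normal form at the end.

  start: (λ.(λ.λ.1) (λ.(λ.0) (λ.λ.0)) (λ.λ.2)) ((λ.0) (λ.λ.0 1) (λ.0))
  →1  (λ.λ.1) (λ.(λ.0) (λ.λ.0)) (λ.λ.(λ.0) (λ.λ.0 1) (λ.0))
  →2  (λ.λ.(λ.0) (λ.λ.0)) (λ.λ.(λ.0) (λ.λ.0 1) (λ.0))
  →3  λ.(λ.0) (λ.λ.0)
  →4  λ.λ.λ.0

Answer: normal form = λ.λ.λ.0  (in 4 steps)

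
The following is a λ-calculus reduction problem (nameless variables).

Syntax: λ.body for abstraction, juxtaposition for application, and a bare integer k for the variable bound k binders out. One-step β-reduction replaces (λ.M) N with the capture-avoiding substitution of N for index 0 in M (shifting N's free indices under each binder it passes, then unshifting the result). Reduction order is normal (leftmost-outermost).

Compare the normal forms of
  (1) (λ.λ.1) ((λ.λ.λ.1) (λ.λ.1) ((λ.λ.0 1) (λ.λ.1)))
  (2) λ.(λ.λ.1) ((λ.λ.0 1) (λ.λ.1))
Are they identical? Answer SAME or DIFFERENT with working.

Answer: SAME — A ⇓ λ.λ.λ.0 (λ.λ.1), B ⇓ λ.λ.λ.0 (λ.λ.1)

Derivation:
Term A:
  start: (λ.λ.1) ((λ.λ.λ.1) (λ.λ.1) ((λ.λ.0 1) (λ.λ.1)))
  [1] λ.(λ.λ.λ.1) (λ.λ.1) ((λ.λ.0 1) (λ.λ.1))
  [2] λ.(λ.λ.1) ((λ.λ.0 1) (λ.λ.1))
  [3] λ.λ.(λ.λ.0 1) (λ.λ.1)
  [4] λ.λ.λ.0 (λ.λ.1)

Term B:
  start: λ.(λ.λ.1) ((λ.λ.0 1) (λ.λ.1))
  [1] λ.λ.(λ.λ.0 1) (λ.λ.1)
  [2] λ.λ.λ.0 (λ.λ.1)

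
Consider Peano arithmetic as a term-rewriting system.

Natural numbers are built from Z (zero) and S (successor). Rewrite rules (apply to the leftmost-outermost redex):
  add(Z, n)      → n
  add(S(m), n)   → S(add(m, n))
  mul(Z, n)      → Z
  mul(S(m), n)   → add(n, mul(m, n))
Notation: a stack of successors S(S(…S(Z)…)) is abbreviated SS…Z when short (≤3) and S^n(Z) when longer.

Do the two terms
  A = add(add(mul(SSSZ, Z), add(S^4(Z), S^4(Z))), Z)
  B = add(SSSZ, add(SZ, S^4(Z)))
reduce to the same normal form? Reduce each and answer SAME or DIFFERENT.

Answer: SAME — A ⇓ S^8(Z), B ⇓ S^8(Z)

Derivation:
Term A:
  start: add(add(mul(SSSZ, Z), add(S^4(Z), S^4(Z))), Z)
  [1] add(add(add(Z, mul(SSZ, Z)), add(S^4(Z), S^4(Z))), Z)
  [2] add(add(mul(SSZ, Z), add(S^4(Z), S^4(Z))), Z)
  [3] add(add(add(Z, mul(SZ, Z)), add(S^4(Z), S^4(Z))), Z)
  [4] add(add(mul(SZ, Z), add(S^4(Z), S^4(Z))), Z)
  [5] add(add(add(Z, mul(Z, Z)), add(S^4(Z), S^4(Z))), Z)
  [6] add(add(mul(Z, Z), add(S^4(Z), S^4(Z))), Z)
  [7] add(add(Z, add(S^4(Z), S^4(Z))), Z)
  [8] add(add(S^4(Z), S^4(Z)), Z)
  [9] add(S(add(SSSZ, S^4(Z))), Z)
  [10] S(add(add(SSSZ, S^4(Z)), Z))
  [11] S(add(S(add(SSZ, S^4(Z))), Z))
  [12] S(S(add(add(SSZ, S^4(Z)), Z)))
  [13] S(S(add(S(add(SZ, S^4(Z))), Z)))
  [14] S(S(S(add(add(SZ, S^4(Z)), Z))))
  [15] S(S(S(add(S(add(Z, S^4(Z))), Z))))
  [16] S(S(S(S(add(add(Z, S^4(Z)), Z)))))
  [17] S(S(S(S(add(S^4(Z), Z)))))
  [18] S(S(S(S(S(add(SSSZ, Z))))))
  [19] S(S(S(S(S(S(add(SSZ, Z)))))))
  [20] S(S(S(S(S(S(S(add(SZ, Z))))))))
  [21] S(S(S(S(S(S(S(S(add(Z, Z)))))))))
  [22] S^8(Z)

Term B:
  start: add(SSSZ, add(SZ, S^4(Z)))
  [1] S(add(SSZ, add(SZ, S^4(Z))))
  [2] S(S(add(SZ, add(SZ, S^4(Z)))))
  [3] S(S(S(add(Z, add(SZ, S^4(Z))))))
  [4] S(S(S(add(SZ, S^4(Z)))))
  [5] S(S(S(S(add(Z, S^4(Z))))))
  [6] S^8(Z)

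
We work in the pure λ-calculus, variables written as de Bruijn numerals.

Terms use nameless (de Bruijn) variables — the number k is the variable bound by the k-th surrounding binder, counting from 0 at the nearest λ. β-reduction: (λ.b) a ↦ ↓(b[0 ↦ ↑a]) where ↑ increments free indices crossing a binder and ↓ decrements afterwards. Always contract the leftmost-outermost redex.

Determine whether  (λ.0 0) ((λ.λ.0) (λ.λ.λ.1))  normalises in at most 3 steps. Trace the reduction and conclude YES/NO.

Answer: NO — after 3 steps the term is (λ.λ.0) (λ.λ.λ.1), not yet normal

Reduction:
  start: (λ.0 0) ((λ.λ.0) (λ.λ.λ.1))
  step 1: (λ.λ.0) (λ.λ.λ.1) ((λ.λ.0) (λ.λ.λ.1))
  step 2: (λ.0) ((λ.λ.0) (λ.λ.λ.1))
  step 3: (λ.λ.0) (λ.λ.λ.1)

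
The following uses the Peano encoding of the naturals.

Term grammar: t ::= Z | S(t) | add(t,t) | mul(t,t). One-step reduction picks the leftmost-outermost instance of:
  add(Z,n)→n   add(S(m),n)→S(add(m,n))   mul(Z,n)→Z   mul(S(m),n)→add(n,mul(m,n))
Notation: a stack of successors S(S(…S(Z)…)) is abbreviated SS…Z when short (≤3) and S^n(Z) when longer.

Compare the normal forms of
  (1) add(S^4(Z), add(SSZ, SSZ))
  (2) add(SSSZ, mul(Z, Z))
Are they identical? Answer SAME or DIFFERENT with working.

Answer: DIFFERENT — A ⇓ S^8(Z), B ⇓ SSSZ

Derivation:
Term A:
  start: add(S^4(Z), add(SSZ, SSZ))
  [1] S(add(SSSZ, add(SSZ, SSZ)))
  [2] S(S(add(SSZ, add(SSZ, SSZ))))
  [3] S(S(S(add(SZ, add(SSZ, SSZ)))))
  [4] S(S(S(S(add(Z, add(SSZ, SSZ))))))
  [5] S(S(S(S(add(SSZ, SSZ)))))
  [6] S(S(S(S(S(add(SZ, SSZ))))))
  [7] S(S(S(S(S(S(add(Z, SSZ)))))))
  [8] S^8(Z)

Term B:
  start: add(SSSZ, mul(Z, Z))
  [1] S(add(SSZ, mul(Z, Z)))
  [2] S(S(add(SZ, mul(Z, Z))))
  [3] S(S(S(add(Z, mul(Z, Z)))))
  [4] S(S(S(mul(Z, Z))))
  [5] SSSZ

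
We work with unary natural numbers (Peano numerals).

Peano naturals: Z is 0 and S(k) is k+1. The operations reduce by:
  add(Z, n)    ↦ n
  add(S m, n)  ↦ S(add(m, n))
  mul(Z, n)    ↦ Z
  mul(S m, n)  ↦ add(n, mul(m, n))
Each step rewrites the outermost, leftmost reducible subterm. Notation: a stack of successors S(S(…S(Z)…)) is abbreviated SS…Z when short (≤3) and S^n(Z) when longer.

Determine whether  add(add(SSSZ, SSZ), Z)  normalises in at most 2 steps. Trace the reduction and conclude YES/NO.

Answer: NO — after 2 steps the term is S(add(add(SSZ, SSZ), Z)), not yet normal

Working:
  start: add(add(SSSZ, SSZ), Z)
  step 1: add(S(add(SSZ, SSZ)), Z)
  step 2: S(add(add(SSZ, SSZ), Z))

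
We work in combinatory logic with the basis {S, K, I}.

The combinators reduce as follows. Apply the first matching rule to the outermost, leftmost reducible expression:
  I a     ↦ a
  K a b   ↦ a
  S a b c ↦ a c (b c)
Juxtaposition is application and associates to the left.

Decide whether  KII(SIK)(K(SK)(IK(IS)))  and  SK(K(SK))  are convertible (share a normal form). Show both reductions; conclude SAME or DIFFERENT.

Term A:
  start: KII(SIK)(K(SK)(IK(IS)))
  step 1: I(SIK)(K(SK)(IK(IS)))
  step 2: SIK(K(SK)(IK(IS)))
  step 3: I(K(SK)(IK(IS)))(K(K(SK)(IK(IS))))
  step 4: K(SK)(IK(IS))(K(K(SK)(IK(IS))))
  step 5: SK(K(K(SK)(IK(IS))))
  step 6: SK(K(SK))

Term B:
  start: SK(K(SK))

Answer: SAME — A ⇓ SK(K(SK)), B ⇓ SK(K(SK))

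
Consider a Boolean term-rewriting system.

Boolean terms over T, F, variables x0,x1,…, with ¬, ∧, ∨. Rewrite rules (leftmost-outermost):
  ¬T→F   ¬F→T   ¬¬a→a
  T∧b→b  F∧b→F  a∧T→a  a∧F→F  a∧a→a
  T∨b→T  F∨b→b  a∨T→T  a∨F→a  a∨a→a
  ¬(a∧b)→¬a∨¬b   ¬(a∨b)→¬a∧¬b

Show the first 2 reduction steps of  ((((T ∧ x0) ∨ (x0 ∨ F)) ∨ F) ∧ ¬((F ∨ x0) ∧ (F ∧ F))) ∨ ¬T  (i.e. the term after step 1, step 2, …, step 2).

  start: ((((T ∧ x0) ∨ (x0 ∨ F)) ∨ F) ∧ ¬((F ∨ x0) ∧ (F ∧ F))) ∨ ¬T
  [1] (((T ∧ x0) ∨ (x0 ∨ F)) ∧ ¬((F ∨ x0) ∧ (F ∧ F))) ∨ ¬T
  [2] ((x0 ∨ (x0 ∨ F)) ∧ ¬((F ∨ x0) ∧ (F ∧ F))) ∨ ¬T

Answer: after 2 steps: ((x0 ∨ (x0 ∨ F)) ∧ ¬((F ∨ x0) ∧ (F ∧ F))) ∨ ¬T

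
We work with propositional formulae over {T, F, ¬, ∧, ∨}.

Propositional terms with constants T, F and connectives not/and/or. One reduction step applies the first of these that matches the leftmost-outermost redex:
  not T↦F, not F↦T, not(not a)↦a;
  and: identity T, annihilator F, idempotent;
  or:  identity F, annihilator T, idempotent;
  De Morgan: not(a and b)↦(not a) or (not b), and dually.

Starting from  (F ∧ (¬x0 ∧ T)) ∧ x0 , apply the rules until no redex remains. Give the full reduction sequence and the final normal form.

  start: (F ∧ (¬x0 ∧ T)) ∧ x0
  [1] F ∧ x0
  [2] F

Answer: normal form = F  (in 2 steps)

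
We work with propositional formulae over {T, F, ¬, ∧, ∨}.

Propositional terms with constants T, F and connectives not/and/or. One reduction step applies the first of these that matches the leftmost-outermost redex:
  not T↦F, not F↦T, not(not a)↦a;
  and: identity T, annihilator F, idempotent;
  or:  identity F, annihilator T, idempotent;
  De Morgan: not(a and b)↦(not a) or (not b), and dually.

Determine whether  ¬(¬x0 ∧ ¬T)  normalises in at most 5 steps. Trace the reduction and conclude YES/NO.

  start: ¬(¬x0 ∧ ¬T)
  step 1: ¬¬x0 ∨ ¬¬T
  step 2: x0 ∨ ¬¬T
  step 3: x0 ∨ T
  step 4: T

Answer: YES — reaches normal form T in 4 ≤ 5 steps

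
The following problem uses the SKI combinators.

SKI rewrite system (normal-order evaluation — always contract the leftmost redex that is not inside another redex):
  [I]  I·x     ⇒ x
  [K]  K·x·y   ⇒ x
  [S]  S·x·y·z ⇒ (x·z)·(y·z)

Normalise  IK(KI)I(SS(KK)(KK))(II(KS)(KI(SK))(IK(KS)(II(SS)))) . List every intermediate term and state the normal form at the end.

Answer: normal form = S(KS)  (in 9 steps)

Derivation:
  start: IK(KI)I(SS(KK)(KK))(II(KS)(KI(SK))(IK(KS)(II(SS))))
  →1  K(KI)I(SS(KK)(KK))(II(KS)(KI(SK))(IK(KS)(II(SS))))
  →2  KI(SS(KK)(KK))(II(KS)(KI(SK))(IK(KS)(II(SS))))
  →3  I(II(KS)(KI(SK))(IK(KS)(II(SS))))
  →4  II(KS)(KI(SK))(IK(KS)(II(SS)))
  →5  I(KS)(KI(SK))(IK(KS)(II(SS)))
  →6  KS(KI(SK))(IK(KS)(II(SS)))
  →7  S(IK(KS)(II(SS)))
  →8  S(K(KS)(II(SS)))
  →9  S(KS)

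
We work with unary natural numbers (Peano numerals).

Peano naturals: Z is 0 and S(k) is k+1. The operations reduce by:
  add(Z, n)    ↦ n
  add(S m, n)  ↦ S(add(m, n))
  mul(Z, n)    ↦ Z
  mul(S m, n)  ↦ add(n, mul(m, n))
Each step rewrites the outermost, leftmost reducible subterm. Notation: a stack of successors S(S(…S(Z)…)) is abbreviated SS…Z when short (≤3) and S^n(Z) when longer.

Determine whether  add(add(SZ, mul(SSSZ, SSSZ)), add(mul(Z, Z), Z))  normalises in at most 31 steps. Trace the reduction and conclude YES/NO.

  start: add(add(SZ, mul(SSSZ, SSSZ)), add(mul(Z, Z), Z))
  [1] add(S(add(Z, mul(SSSZ, SSSZ))), add(mul(Z, Z), Z))
  [2] S(add(add(Z, mul(SSSZ, SSSZ)), add(mul(Z, Z), Z)))
  [3] S(add(mul(SSSZ, SSSZ), add(mul(Z, Z), Z)))
  [4] S(add(add(SSSZ, mul(SSZ, SSSZ)), add(mul(Z, Z), Z)))
  [5] S(add(S(add(SSZ, mul(SSZ, SSSZ))), add(mul(Z, Z), Z)))
  [6] S(S(add(add(SSZ, mul(SSZ, SSSZ)), add(mul(Z, Z), Z))))
  [7] S(S(add(S(add(SZ, mul(SSZ, SSSZ))), add(mul(Z, Z), Z))))
  [8] S(S(S(add(add(SZ, mul(SSZ, SSSZ)), add(mul(Z, Z), Z)))))
  [9] S(S(S(add(S(add(Z, mul(SSZ, SSSZ))), add(mul(Z, Z), Z)))))
  [10] S(S(S(S(add(add(Z, mul(SSZ, SSSZ)), add(mul(Z, Z), Z))))))
  [11] S(S(S(S(add(mul(SSZ, SSSZ), add(mul(Z, Z), Z))))))
  [12] S(S(S(S(add(add(SSSZ, mul(SZ, SSSZ)), add(mul(Z, Z), Z))))))
  [13] S(S(S(S(add(S(add(SSZ, mul(SZ, SSSZ))), add(mul(Z, Z), Z))))))
  [14] S(S(S(S(S(add(add(SSZ, mul(SZ, SSSZ)), add(mul(Z, Z), Z)))))))
  [15] S(S(S(S(S(add(S(add(SZ, mul(SZ, SSSZ))), add(mul(Z, Z), Z)))))))
  [16] S(S(S(S(S(S(add(add(SZ, mul(SZ, SSSZ)), add(mul(Z, Z), Z))))))))
  [17] S(S(S(S(S(S(add(S(add(Z, mul(SZ, SSSZ))), add(mul(Z, Z), Z))))))))
  [18] S(S(S(S(S(S(S(add(add(Z, mul(SZ, SSSZ)), add(mul(Z, Z), Z)))))))))
  [19] S(S(S(S(S(S(S(add(mul(SZ, SSSZ), add(mul(Z, Z), Z)))))))))
  [20] S(S(S(S(S(S(S(add(add(SSSZ, mul(Z, SSSZ)), add(mul(Z, Z), Z)))))))))
  [21] S(S(S(S(S(S(S(add(S(add(SSZ, mul(Z, SSSZ))), add(mul(Z, Z), Z)))))))))
  [22] S(S(S(S(S(S(S(S(add(add(SSZ, mul(Z, SSSZ)), add(mul(Z, Z), Z))))))))))
  [23] S(S(S(S(S(S(S(S(add(S(add(SZ, mul(Z, SSSZ))), add(mul(Z, Z), Z))))))))))
  [24] S(S(S(S(S(S(S(S(S(add(add(SZ, mul(Z, SSSZ)), add(mul(Z, Z), Z)))))))))))
  [25] S(S(S(S(S(S(S(S(S(add(S(add(Z, mul(Z, SSSZ))), add(mul(Z, Z), Z)))))))))))
  [26] S(S(S(S(S(S(S(S(S(S(add(add(Z, mul(Z, SSSZ)), add(mul(Z, Z), Z))))))))))))
  [27] S(S(S(S(S(S(S(S(S(S(add(mul(Z, SSSZ), add(mul(Z, Z), Z))))))))))))
  [28] S(S(S(S(S(S(S(S(S(S(add(Z, add(mul(Z, Z), Z))))))))))))
  [29] S(S(S(S(S(S(S(S(S(S(add(mul(Z, Z), Z)))))))))))
  [30] S(S(S(S(S(S(S(S(S(S(add(Z, Z)))))))))))
  [31] S^10(Z)

Answer: YES — reaches normal form S^10(Z) in 31 ≤ 31 steps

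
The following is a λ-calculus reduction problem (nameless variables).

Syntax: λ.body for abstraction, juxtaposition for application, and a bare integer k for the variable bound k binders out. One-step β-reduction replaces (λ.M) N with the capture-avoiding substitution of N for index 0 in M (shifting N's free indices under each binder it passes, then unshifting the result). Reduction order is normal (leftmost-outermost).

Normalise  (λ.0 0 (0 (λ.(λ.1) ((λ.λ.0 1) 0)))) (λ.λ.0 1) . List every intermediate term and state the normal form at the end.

  start: (λ.0 0 (0 (λ.(λ.1) ((λ.λ.0 1) 0)))) (λ.λ.0 1)
  [1] (λ.λ.0 1) (λ.λ.0 1) ((λ.λ.0 1) (λ.(λ.1) ((λ.λ.0 1) 0)))
  [2] (λ.0 (λ.λ.0 1)) ((λ.λ.0 1) (λ.(λ.1) ((λ.λ.0 1) 0)))
  [3] (λ.λ.0 1) (λ.(λ.1) ((λ.λ.0 1) 0)) (λ.λ.0 1)
  [4] (λ.0 (λ.(λ.1) ((λ.λ.0 1) 0))) (λ.λ.0 1)
  [5] (λ.λ.0 1) (λ.(λ.1) ((λ.λ.0 1) 0))
  [6] λ.0 (λ.(λ.1) ((λ.λ.0 1) 0))
  [7] λ.0 (λ.0)

Answer: normal form = λ.0 (λ.0)  (in 7 steps)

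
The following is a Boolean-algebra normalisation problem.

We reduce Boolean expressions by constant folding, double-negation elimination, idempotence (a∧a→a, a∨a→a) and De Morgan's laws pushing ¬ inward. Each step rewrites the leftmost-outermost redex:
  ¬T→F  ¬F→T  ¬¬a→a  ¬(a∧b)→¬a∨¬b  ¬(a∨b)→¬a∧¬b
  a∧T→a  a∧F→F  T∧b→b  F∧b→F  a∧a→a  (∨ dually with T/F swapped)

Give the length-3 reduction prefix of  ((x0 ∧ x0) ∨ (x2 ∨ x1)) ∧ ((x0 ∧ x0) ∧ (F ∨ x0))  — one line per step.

Answer: after 3 steps: (x0 ∨ (x2 ∨ x1)) ∧ (x0 ∧ x0)

Derivation:
  start: ((x0 ∧ x0) ∨ (x2 ∨ x1)) ∧ ((x0 ∧ x0) ∧ (F ∨ x0))
  step 1: (x0 ∨ (x2 ∨ x1)) ∧ ((x0 ∧ x0) ∧ (F ∨ x0))
  step 2: (x0 ∨ (x2 ∨ x1)) ∧ (x0 ∧ (F ∨ x0))
  step 3: (x0 ∨ (x2 ∨ x1)) ∧ (x0 ∧ x0)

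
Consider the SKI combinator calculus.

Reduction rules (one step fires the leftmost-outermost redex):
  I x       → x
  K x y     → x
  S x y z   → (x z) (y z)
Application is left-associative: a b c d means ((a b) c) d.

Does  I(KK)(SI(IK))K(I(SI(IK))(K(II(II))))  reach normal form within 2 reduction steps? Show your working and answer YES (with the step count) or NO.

Answer: NO — after 2 steps the term is KK(I(SI(IK))(K(II(II)))), not yet normal

Reduction:
  start: I(KK)(SI(IK))K(I(SI(IK))(K(II(II))))
  step 1: KK(SI(IK))K(I(SI(IK))(K(II(II))))
  step 2: KK(I(SI(IK))(K(II(II))))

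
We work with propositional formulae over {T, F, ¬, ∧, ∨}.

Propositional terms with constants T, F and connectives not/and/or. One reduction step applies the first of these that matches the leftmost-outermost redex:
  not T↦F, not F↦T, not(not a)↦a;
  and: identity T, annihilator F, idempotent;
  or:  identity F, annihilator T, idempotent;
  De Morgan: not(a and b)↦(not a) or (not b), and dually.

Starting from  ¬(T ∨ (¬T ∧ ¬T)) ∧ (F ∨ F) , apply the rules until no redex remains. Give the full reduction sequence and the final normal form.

Answer: normal form = F  (in 4 steps)

Derivation:
  start: ¬(T ∨ (¬T ∧ ¬T)) ∧ (F ∨ F)
  [1] (¬T ∧ ¬(¬T ∧ ¬T)) ∧ (F ∨ F)
  [2] (F ∧ ¬(¬T ∧ ¬T)) ∧ (F ∨ F)
  [3] F ∧ (F ∨ F)
  [4] F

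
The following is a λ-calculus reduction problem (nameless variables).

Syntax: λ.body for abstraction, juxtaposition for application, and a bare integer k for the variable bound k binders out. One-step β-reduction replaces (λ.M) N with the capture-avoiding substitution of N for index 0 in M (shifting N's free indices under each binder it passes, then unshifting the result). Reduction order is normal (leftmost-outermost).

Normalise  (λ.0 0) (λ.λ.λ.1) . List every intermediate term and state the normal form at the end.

Answer: normal form = λ.λ.1  (in 2 steps)

Reduction:
  start: (λ.0 0) (λ.λ.λ.1)
  step 1: (λ.λ.λ.1) (λ.λ.λ.1)
  step 2: λ.λ.1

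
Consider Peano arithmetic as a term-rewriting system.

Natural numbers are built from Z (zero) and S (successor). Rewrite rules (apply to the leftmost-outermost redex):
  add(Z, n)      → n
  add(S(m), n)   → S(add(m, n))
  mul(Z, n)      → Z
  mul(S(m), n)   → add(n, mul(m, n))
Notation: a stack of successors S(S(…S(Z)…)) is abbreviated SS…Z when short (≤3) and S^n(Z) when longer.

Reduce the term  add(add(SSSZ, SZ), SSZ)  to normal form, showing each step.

  start: add(add(SSSZ, SZ), SSZ)
  →1  add(S(add(SSZ, SZ)), SSZ)
  →2  S(add(add(SSZ, SZ), SSZ))
  →3  S(add(S(add(SZ, SZ)), SSZ))
  →4  S(S(add(add(SZ, SZ), SSZ)))
  →5  S(S(add(S(add(Z, SZ)), SSZ)))
  →6  S(S(S(add(add(Z, SZ), SSZ))))
  →7  S(S(S(add(SZ, SSZ))))
  →8  S(S(S(S(add(Z, SSZ)))))
  →9  S^6(Z)

Answer: normal form = S^6(Z)  (in 9 steps)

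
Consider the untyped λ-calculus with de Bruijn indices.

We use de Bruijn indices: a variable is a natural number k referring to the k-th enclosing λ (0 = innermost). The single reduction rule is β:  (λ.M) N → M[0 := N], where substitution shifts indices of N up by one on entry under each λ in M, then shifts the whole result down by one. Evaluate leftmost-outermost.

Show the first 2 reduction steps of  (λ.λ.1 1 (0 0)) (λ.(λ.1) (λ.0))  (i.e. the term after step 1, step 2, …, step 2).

  start: (λ.λ.1 1 (0 0)) (λ.(λ.1) (λ.0))
  step 1: λ.(λ.(λ.1) (λ.0)) (λ.(λ.1) (λ.0)) (0 0)
  step 2: λ.(λ.λ.(λ.1) (λ.0)) (λ.0) (0 0)

Answer: after 2 steps: λ.(λ.λ.(λ.1) (λ.0)) (λ.0) (0 0)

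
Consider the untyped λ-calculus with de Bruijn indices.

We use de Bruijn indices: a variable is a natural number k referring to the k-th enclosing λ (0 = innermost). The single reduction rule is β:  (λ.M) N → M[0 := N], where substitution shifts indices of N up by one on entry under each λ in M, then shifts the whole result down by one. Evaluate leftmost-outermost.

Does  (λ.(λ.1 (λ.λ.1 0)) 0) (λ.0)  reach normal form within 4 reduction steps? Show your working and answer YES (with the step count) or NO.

Answer: YES — reaches normal form λ.λ.1 0 in 3 ≤ 4 steps

Working:
  start: (λ.(λ.1 (λ.λ.1 0)) 0) (λ.0)
  [1] (λ.(λ.0) (λ.λ.1 0)) (λ.0)
  [2] (λ.0) (λ.λ.1 0)
  [3] λ.λ.1 0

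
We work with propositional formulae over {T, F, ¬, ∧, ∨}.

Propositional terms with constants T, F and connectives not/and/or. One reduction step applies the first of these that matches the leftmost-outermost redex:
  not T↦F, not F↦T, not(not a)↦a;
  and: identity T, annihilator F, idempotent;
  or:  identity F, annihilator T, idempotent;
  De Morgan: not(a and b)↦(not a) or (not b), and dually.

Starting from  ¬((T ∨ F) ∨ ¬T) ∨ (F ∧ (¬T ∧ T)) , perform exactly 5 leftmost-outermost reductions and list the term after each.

  start: ¬((T ∨ F) ∨ ¬T) ∨ (F ∧ (¬T ∧ T))
  step 1: (¬(T ∨ F) ∧ ¬¬T) ∨ (F ∧ (¬T ∧ T))
  step 2: ((¬T ∧ ¬F) ∧ ¬¬T) ∨ (F ∧ (¬T ∧ T))
  step 3: ((F ∧ ¬F) ∧ ¬¬T) ∨ (F ∧ (¬T ∧ T))
  step 4: (F ∧ ¬¬T) ∨ (F ∧ (¬T ∧ T))
  step 5: F ∨ (F ∧ (¬T ∧ T))

Answer: after 5 steps: F ∨ (F ∧ (¬T ∧ T))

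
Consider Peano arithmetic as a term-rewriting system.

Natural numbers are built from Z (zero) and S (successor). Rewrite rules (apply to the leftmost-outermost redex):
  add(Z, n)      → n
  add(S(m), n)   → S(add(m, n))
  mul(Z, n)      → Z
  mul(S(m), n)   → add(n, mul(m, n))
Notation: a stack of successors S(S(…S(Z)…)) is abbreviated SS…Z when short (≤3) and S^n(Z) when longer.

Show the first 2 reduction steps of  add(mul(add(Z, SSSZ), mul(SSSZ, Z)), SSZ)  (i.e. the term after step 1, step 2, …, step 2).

  start: add(mul(add(Z, SSSZ), mul(SSSZ, Z)), SSZ)
  step 1: add(mul(SSSZ, mul(SSSZ, Z)), SSZ)
  step 2: add(add(mul(SSSZ, Z), mul(SSZ, mul(SSSZ, Z))), SSZ)

Answer: after 2 steps: add(add(mul(SSSZ, Z), mul(SSZ, mul(SSSZ, Z))), SSZ)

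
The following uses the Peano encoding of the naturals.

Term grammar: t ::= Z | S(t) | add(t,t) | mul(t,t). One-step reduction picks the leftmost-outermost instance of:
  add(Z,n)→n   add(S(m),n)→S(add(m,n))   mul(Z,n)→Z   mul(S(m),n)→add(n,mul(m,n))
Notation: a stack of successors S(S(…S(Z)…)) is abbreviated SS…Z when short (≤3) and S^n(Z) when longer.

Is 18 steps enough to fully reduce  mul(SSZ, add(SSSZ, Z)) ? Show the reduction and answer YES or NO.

Answer: NO — after 18 steps the term is S(S(S(S(S(S(mul(Z, add(SSSZ, Z)))))))), not yet normal

Reduction:
  start: mul(SSZ, add(SSSZ, Z))
  →1  add(add(SSSZ, Z), mul(SZ, add(SSSZ, Z)))
  →2  add(S(add(SSZ, Z)), mul(SZ, add(SSSZ, Z)))
  →3  S(add(add(SSZ, Z), mul(SZ, add(SSSZ, Z))))
  →4  S(add(S(add(SZ, Z)), mul(SZ, add(SSSZ, Z))))
  →5  S(S(add(add(SZ, Z), mul(SZ, add(SSSZ, Z)))))
  →6  S(S(add(S(add(Z, Z)), mul(SZ, add(SSSZ, Z)))))
  →7  S(S(S(add(add(Z, Z), mul(SZ, add(SSSZ, Z))))))
  →8  S(S(S(add(Z, mul(SZ, add(SSSZ, Z))))))
  →9  S(S(S(mul(SZ, add(SSSZ, Z)))))
  →10  S(S(S(add(add(SSSZ, Z), mul(Z, add(SSSZ, Z))))))
  →11  S(S(S(add(S(add(SSZ, Z)), mul(Z, add(SSSZ, Z))))))
  →12  S(S(S(S(add(add(SSZ, Z), mul(Z, add(SSSZ, Z)))))))
  →13  S(S(S(S(add(S(add(SZ, Z)), mul(Z, add(SSSZ, Z)))))))
  →14  S(S(S(S(S(add(add(SZ, Z), mul(Z, add(SSSZ, Z))))))))
  →15  S(S(S(S(S(add(S(add(Z, Z)), mul(Z, add(SSSZ, Z))))))))
  →16  S(S(S(S(S(S(add(add(Z, Z), mul(Z, add(SSSZ, Z)))))))))
  →17  S(S(S(S(S(S(add(Z, mul(Z, add(SSSZ, Z)))))))))
  →18  S(S(S(S(S(S(mul(Z, add(SSSZ, Z))))))))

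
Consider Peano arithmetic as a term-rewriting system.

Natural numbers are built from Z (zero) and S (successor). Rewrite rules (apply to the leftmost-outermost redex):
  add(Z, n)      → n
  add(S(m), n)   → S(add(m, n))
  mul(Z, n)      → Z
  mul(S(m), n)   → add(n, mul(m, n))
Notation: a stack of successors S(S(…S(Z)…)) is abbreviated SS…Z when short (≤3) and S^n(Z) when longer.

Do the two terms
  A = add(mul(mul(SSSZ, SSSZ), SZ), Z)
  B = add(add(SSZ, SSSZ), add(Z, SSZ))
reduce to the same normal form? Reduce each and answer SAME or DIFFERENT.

Answer: DIFFERENT — A ⇓ S^9(Z), B ⇓ S^7(Z)

Working:
Term A:
  start: add(mul(mul(SSSZ, SSSZ), SZ), Z)
  step 1: add(mul(add(SSSZ, mul(SSZ, SSSZ)), SZ), Z)
  step 2: add(mul(S(add(SSZ, mul(SSZ, SSSZ))), SZ), Z)
  step 3: add(add(SZ, mul(add(SSZ, mul(SSZ, SSSZ)), SZ)), Z)
  step 4: add(S(add(Z, mul(add(SSZ, mul(SSZ, SSSZ)), SZ))), Z)
  step 5: S(add(add(Z, mul(add(SSZ, mul(SSZ, SSSZ)), SZ)), Z))
  step 6: S(add(mul(add(SSZ, mul(SSZ, SSSZ)), SZ), Z))
  step 7: S(add(mul(S(add(SZ, mul(SSZ, SSSZ))), SZ), Z))
  step 8: S(add(add(SZ, mul(add(SZ, mul(SSZ, SSSZ)), SZ)), Z))
  step 9: S(add(S(add(Z, mul(add(SZ, mul(SSZ, SSSZ)), SZ))), Z))
  step 10: S(S(add(add(Z, mul(add(SZ, mul(SSZ, SSSZ)), SZ)), Z)))
  step 11: S(S(add(mul(add(SZ, mul(SSZ, SSSZ)), SZ), Z)))
  step 12: S(S(add(mul(S(add(Z, mul(SSZ, SSSZ))), SZ), Z)))
  step 13: S(S(add(add(SZ, mul(add(Z, mul(SSZ, SSSZ)), SZ)), Z)))
  step 14: S(S(add(S(add(Z, mul(add(Z, mul(SSZ, SSSZ)), SZ))), Z)))
  step 15: S(S(S(add(add(Z, mul(add(Z, mul(SSZ, SSSZ)), SZ)), Z))))
  step 16: S(S(S(add(mul(add(Z, mul(SSZ, SSSZ)), SZ), Z))))
  step 17: S(S(S(add(mul(mul(SSZ, SSSZ), SZ), Z))))
  step 18: S(S(S(add(mul(add(SSSZ, mul(SZ, SSSZ)), SZ), Z))))
  step 19: S(S(S(add(mul(S(add(SSZ, mul(SZ, SSSZ))), SZ), Z))))
  step 20: S(S(S(add(add(SZ, mul(add(SSZ, mul(SZ, SSSZ)), SZ)), Z))))
  step 21: S(S(S(add(S(add(Z, mul(add(SSZ, mul(SZ, SSSZ)), SZ))), Z))))
  step 22: S(S(S(S(add(add(Z, mul(add(SSZ, mul(SZ, SSSZ)), SZ)), Z)))))
  step 23: S(S(S(S(add(mul(add(SSZ, mul(SZ, SSSZ)), SZ), Z)))))
  step 24: S(S(S(S(add(mul(S(add(SZ, mul(SZ, SSSZ))), SZ), Z)))))
  step 25: S(S(S(S(add(add(SZ, mul(add(SZ, mul(SZ, SSSZ)), SZ)), Z)))))
  step 26: S(S(S(S(add(S(add(Z, mul(add(SZ, mul(SZ, SSSZ)), SZ))), Z)))))
  step 27: S(S(S(S(S(add(add(Z, mul(add(SZ, mul(SZ, SSSZ)), SZ)), Z))))))
  step 28: S(S(S(S(S(add(mul(add(SZ, mul(SZ, SSSZ)), SZ), Z))))))
  step 29: S(S(S(S(S(add(mul(S(add(Z, mul(SZ, SSSZ))), SZ), Z))))))
  step 30: S(S(S(S(S(add(add(SZ, mul(add(Z, mul(SZ, SSSZ)), SZ)), Z))))))
  step 31: S(S(S(S(S(add(S(add(Z, mul(add(Z, mul(SZ, SSSZ)), SZ))), Z))))))
  step 32: S(S(S(S(S(S(add(add(Z, mul(add(Z, mul(SZ, SSSZ)), SZ)), Z)))))))
  step 33: S(S(S(S(S(S(add(mul(add(Z, mul(SZ, SSSZ)), SZ), Z)))))))
  step 34: S(S(S(S(S(S(add(mul(mul(SZ, SSSZ), SZ), Z)))))))
  step 35: S(S(S(S(S(S(add(mul(add(SSSZ, mul(Z, SSSZ)), SZ), Z)))))))
  step 36: S(S(S(S(S(S(add(mul(S(add(SSZ, mul(Z, SSSZ))), SZ), Z)))))))
  step 37: S(S(S(S(S(S(add(add(SZ, mul(add(SSZ, mul(Z, SSSZ)), SZ)), Z)))))))
  step 38: S(S(S(S(S(S(add(S(add(Z, mul(add(SSZ, mul(Z, SSSZ)), SZ))), Z)))))))
  step 39: S(S(S(S(S(S(S(add(add(Z, mul(add(SSZ, mul(Z, SSSZ)), SZ)), Z))))))))
  step 40: S(S(S(S(S(S(S(add(mul(add(SSZ, mul(Z, SSSZ)), SZ), Z))))))))
  step 41: S(S(S(S(S(S(S(add(mul(S(add(SZ, mul(Z, SSSZ))), SZ), Z))))))))
  step 42: S(S(S(S(S(S(S(add(add(SZ, mul(add(SZ, mul(Z, SSSZ)), SZ)), Z))))))))
  step 43: S(S(S(S(S(S(S(add(S(add(Z, mul(add(SZ, mul(Z, SSSZ)), SZ))), Z))))))))
  step 44: S(S(S(S(S(S(S(S(add(add(Z, mul(add(SZ, mul(Z, SSSZ)), SZ)), Z)))))))))
  step 45: S(S(S(S(S(S(S(S(add(mul(add(SZ, mul(Z, SSSZ)), SZ), Z)))))))))
  step 46: S(S(S(S(S(S(S(S(add(mul(S(add(Z, mul(Z, SSSZ))), SZ), Z)))))))))
  step 47: S(S(S(S(S(S(S(S(add(add(SZ, mul(add(Z, mul(Z, SSSZ)), SZ)), Z)))))))))
  step 48: S(S(S(S(S(S(S(S(add(S(add(Z, mul(add(Z, mul(Z, SSSZ)), SZ))), Z)))))))))
  step 49: S(S(S(S(S(S(S(S(S(add(add(Z, mul(add(Z, mul(Z, SSSZ)), SZ)), Z))))))))))
  step 50: S(S(S(S(S(S(S(S(S(add(mul(add(Z, mul(Z, SSSZ)), SZ), Z))))))))))
  step 51: S(S(S(S(S(S(S(S(S(add(mul(mul(Z, SSSZ), SZ), Z))))))))))
  step 52: S(S(S(S(S(S(S(S(S(add(mul(Z, SZ), Z))))))))))
  step 53: S(S(S(S(S(S(S(S(S(add(Z, Z))))))))))
  step 54: S^9(Z)

Term B:
  start: add(add(SSZ, SSSZ), add(Z, SSZ))
  step 1: add(S(add(SZ, SSSZ)), add(Z, SSZ))
  step 2: S(add(add(SZ, SSSZ), add(Z, SSZ)))
  step 3: S(add(S(add(Z, SSSZ)), add(Z, SSZ)))
  step 4: S(S(add(add(Z, SSSZ), add(Z, SSZ))))
  step 5: S(S(add(SSSZ, add(Z, SSZ))))
  step 6: S(S(S(add(SSZ, add(Z, SSZ)))))
  step 7: S(S(S(S(add(SZ, add(Z, SSZ))))))
  step 8: S(S(S(S(S(add(Z, add(Z, SSZ)))))))
  step 9: S(S(S(S(S(add(Z, SSZ))))))
  step 10: S^7(Z)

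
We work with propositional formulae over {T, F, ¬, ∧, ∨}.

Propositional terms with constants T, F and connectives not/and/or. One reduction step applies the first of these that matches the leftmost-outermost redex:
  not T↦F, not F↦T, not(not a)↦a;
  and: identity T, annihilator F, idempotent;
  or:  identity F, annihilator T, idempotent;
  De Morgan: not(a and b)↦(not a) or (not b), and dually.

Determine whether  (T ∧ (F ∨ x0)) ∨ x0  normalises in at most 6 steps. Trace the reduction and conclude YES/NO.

  start: (T ∧ (F ∨ x0)) ∨ x0
  [1] (F ∨ x0) ∨ x0
  [2] x0 ∨ x0
  [3] x0

Answer: YES — reaches normal form x0 in 3 ≤ 6 steps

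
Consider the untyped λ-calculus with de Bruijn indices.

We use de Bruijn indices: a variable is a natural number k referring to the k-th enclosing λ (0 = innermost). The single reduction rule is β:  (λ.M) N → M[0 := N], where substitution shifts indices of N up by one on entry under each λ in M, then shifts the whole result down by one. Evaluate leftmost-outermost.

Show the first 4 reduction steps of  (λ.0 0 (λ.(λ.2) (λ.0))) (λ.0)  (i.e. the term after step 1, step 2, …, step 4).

  start: (λ.0 0 (λ.(λ.2) (λ.0))) (λ.0)
  →1  (λ.0) (λ.0) (λ.(λ.λ.0) (λ.0))
  →2  (λ.0) (λ.(λ.λ.0) (λ.0))
  →3  λ.(λ.λ.0) (λ.0)
  →4  λ.λ.0

Answer: after 4 steps: λ.λ.0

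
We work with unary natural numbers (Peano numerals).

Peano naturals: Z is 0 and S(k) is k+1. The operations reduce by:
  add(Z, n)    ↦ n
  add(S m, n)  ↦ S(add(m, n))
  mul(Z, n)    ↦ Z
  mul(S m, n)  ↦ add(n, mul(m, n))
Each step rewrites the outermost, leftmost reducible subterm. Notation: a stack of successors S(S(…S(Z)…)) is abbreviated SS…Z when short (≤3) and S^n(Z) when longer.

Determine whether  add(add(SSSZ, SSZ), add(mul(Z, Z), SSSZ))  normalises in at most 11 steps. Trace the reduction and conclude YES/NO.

  start: add(add(SSSZ, SSZ), add(mul(Z, Z), SSSZ))
  →1  add(S(add(SSZ, SSZ)), add(mul(Z, Z), SSSZ))
  →2  S(add(add(SSZ, SSZ), add(mul(Z, Z), SSSZ)))
  →3  S(add(S(add(SZ, SSZ)), add(mul(Z, Z), SSSZ)))
  →4  S(S(add(add(SZ, SSZ), add(mul(Z, Z), SSSZ))))
  →5  S(S(add(S(add(Z, SSZ)), add(mul(Z, Z), SSSZ))))
  →6  S(S(S(add(add(Z, SSZ), add(mul(Z, Z), SSSZ)))))
  →7  S(S(S(add(SSZ, add(mul(Z, Z), SSSZ)))))
  →8  S(S(S(S(add(SZ, add(mul(Z, Z), SSSZ))))))
  →9  S(S(S(S(S(add(Z, add(mul(Z, Z), SSSZ)))))))
  →10  S(S(S(S(S(add(mul(Z, Z), SSSZ))))))
  →11  S(S(S(S(S(add(Z, SSSZ))))))

Answer: NO — after 11 steps the term is S(S(S(S(S(add(Z, SSSZ)))))), not yet normal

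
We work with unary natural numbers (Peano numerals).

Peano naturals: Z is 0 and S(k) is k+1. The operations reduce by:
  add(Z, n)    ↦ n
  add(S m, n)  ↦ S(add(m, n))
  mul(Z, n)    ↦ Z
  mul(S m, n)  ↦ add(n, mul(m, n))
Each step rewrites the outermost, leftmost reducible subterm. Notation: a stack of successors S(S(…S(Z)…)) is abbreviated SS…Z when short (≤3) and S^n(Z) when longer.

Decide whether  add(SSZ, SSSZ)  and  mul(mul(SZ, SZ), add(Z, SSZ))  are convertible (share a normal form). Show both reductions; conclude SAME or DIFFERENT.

Term A:
  start: add(SSZ, SSSZ)
  [1] S(add(SZ, SSSZ))
  [2] S(S(add(Z, SSSZ)))
  [3] S^5(Z)

Term B:
  start: mul(mul(SZ, SZ), add(Z, SSZ))
  [1] mul(add(SZ, mul(Z, SZ)), add(Z, SSZ))
  [2] mul(S(add(Z, mul(Z, SZ))), add(Z, SSZ))
  [3] add(add(Z, SSZ), mul(add(Z, mul(Z, SZ)), add(Z, SSZ)))
  [4] add(SSZ, mul(add(Z, mul(Z, SZ)), add(Z, SSZ)))
  [5] S(add(SZ, mul(add(Z, mul(Z, SZ)), add(Z, SSZ))))
  [6] S(S(add(Z, mul(add(Z, mul(Z, SZ)), add(Z, SSZ)))))
  [7] S(S(mul(add(Z, mul(Z, SZ)), add(Z, SSZ))))
  [8] S(S(mul(mul(Z, SZ), add(Z, SSZ))))
  [9] S(S(mul(Z, add(Z, SSZ))))
  [10] SSZ

Answer: DIFFERENT — A ⇓ S^5(Z), B ⇓ SSZ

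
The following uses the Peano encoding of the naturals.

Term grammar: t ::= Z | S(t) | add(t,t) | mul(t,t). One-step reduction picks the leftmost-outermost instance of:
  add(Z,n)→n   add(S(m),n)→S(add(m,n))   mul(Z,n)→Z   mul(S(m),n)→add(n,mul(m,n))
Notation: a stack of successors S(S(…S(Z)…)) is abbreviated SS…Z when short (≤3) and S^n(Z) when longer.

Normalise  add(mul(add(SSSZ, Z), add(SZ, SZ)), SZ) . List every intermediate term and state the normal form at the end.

Answer: normal form = S^7(Z)  (in 30 steps)

Working:
  start: add(mul(add(SSSZ, Z), add(SZ, SZ)), SZ)
  →1  add(mul(S(add(SSZ, Z)), add(SZ, SZ)), SZ)
  →2  add(add(add(SZ, SZ), mul(add(SSZ, Z), add(SZ, SZ))), SZ)
  →3  add(add(S(add(Z, SZ)), mul(add(SSZ, Z), add(SZ, SZ))), SZ)
  →4  add(S(add(add(Z, SZ), mul(add(SSZ, Z), add(SZ, SZ)))), SZ)
  →5  S(add(add(add(Z, SZ), mul(add(SSZ, Z), add(SZ, SZ))), SZ))
  →6  S(add(add(SZ, mul(add(SSZ, Z), add(SZ, SZ))), SZ))
  →7  S(add(S(add(Z, mul(add(SSZ, Z), add(SZ, SZ)))), SZ))
  →8  S(S(add(add(Z, mul(add(SSZ, Z), add(SZ, SZ))), SZ)))
  →9  S(S(add(mul(add(SSZ, Z), add(SZ, SZ)), SZ)))
  →10  S(S(add(mul(S(add(SZ, Z)), add(SZ, SZ)), SZ)))
  →11  S(S(add(add(add(SZ, SZ), mul(add(SZ, Z), add(SZ, SZ))), SZ)))
  →12  S(S(add(add(S(add(Z, SZ)), mul(add(SZ, Z), add(SZ, SZ))), SZ)))
  →13  S(S(add(S(add(add(Z, SZ), mul(add(SZ, Z), add(SZ, SZ)))), SZ)))
  →14  S(S(S(add(add(add(Z, SZ), mul(add(SZ, Z), add(SZ, SZ))), SZ))))
  →15  S(S(S(add(add(SZ, mul(add(SZ, Z), add(SZ, SZ))), SZ))))
  →16  S(S(S(add(S(add(Z, mul(add(SZ, Z), add(SZ, SZ)))), SZ))))
  →17  S(S(S(S(add(add(Z, mul(add(SZ, Z), add(SZ, SZ))), SZ)))))
  →18  S(S(S(S(add(mul(add(SZ, Z), add(SZ, SZ)), SZ)))))
  →19  S(S(S(S(add(mul(S(add(Z, Z)), add(SZ, SZ)), SZ)))))
  →20  S(S(S(S(add(add(add(SZ, SZ), mul(add(Z, Z), add(SZ, SZ))), SZ)))))
  →21  S(S(S(S(add(add(S(add(Z, SZ)), mul(add(Z, Z), add(SZ, SZ))), SZ)))))
  →22  S(S(S(S(add(S(add(add(Z, SZ), mul(add(Z, Z), add(SZ, SZ)))), SZ)))))
  →23  S(S(S(S(S(add(add(add(Z, SZ), mul(add(Z, Z), add(SZ, SZ))), SZ))))))
  →24  S(S(S(S(S(add(add(SZ, mul(add(Z, Z), add(SZ, SZ))), SZ))))))
  →25  S(S(S(S(S(add(S(add(Z, mul(add(Z, Z), add(SZ, SZ)))), SZ))))))
  →26  S(S(S(S(S(S(add(add(Z, mul(add(Z, Z), add(SZ, SZ))), SZ)))))))
  →27  S(S(S(S(S(S(add(mul(add(Z, Z), add(SZ, SZ)), SZ)))))))
  →28  S(S(S(S(S(S(add(mul(Z, add(SZ, SZ)), SZ)))))))
  →29  S(S(S(S(S(S(add(Z, SZ)))))))
  →30  S^7(Z)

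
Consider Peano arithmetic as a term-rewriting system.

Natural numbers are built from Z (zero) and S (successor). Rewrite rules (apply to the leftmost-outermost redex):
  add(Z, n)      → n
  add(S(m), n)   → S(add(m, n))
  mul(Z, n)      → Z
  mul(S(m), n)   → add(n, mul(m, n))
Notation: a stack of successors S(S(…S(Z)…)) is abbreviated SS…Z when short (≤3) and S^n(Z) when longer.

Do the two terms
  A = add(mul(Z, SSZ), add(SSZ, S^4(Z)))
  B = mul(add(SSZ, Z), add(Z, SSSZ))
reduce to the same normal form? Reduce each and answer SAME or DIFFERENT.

Term A:
  start: add(mul(Z, SSZ), add(SSZ, S^4(Z)))
  [1] add(Z, add(SSZ, S^4(Z)))
  [2] add(SSZ, S^4(Z))
  [3] S(add(SZ, S^4(Z)))
  [4] S(S(add(Z, S^4(Z))))
  [5] S^6(Z)

Term B:
  start: mul(add(SSZ, Z), add(Z, SSSZ))
  [1] mul(S(add(SZ, Z)), add(Z, SSSZ))
  [2] add(add(Z, SSSZ), mul(add(SZ, Z), add(Z, SSSZ)))
  [3] add(SSSZ, mul(add(SZ, Z), add(Z, SSSZ)))
  [4] S(add(SSZ, mul(add(SZ, Z), add(Z, SSSZ))))
  [5] S(S(add(SZ, mul(add(SZ, Z), add(Z, SSSZ)))))
  [6] S(S(S(add(Z, mul(add(SZ, Z), add(Z, SSSZ))))))
  [7] S(S(S(mul(add(SZ, Z), add(Z, SSSZ)))))
  [8] S(S(S(mul(S(add(Z, Z)), add(Z, SSSZ)))))
  [9] S(S(S(add(add(Z, SSSZ), mul(add(Z, Z), add(Z, SSSZ))))))
  [10] S(S(S(add(SSSZ, mul(add(Z, Z), add(Z, SSSZ))))))
  [11] S(S(S(S(add(SSZ, mul(add(Z, Z), add(Z, SSSZ)))))))
  [12] S(S(S(S(S(add(SZ, mul(add(Z, Z), add(Z, SSSZ))))))))
  [13] S(S(S(S(S(S(add(Z, mul(add(Z, Z), add(Z, SSSZ)))))))))
  [14] S(S(S(S(S(S(mul(add(Z, Z), add(Z, SSSZ))))))))
  [15] S(S(S(S(S(S(mul(Z, add(Z, SSSZ))))))))
  [16] S^6(Z)

Answer: SAME — A ⇓ S^6(Z), B ⇓ S^6(Z)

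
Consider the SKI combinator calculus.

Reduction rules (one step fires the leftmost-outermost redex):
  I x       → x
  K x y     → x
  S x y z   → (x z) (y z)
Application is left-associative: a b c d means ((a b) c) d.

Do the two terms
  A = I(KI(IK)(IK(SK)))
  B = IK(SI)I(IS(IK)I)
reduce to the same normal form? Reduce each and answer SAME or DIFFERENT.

Answer: DIFFERENT — A ⇓ K(SK), B ⇓ SI(SKI)

Reduction:
Term A:
  start: I(KI(IK)(IK(SK)))
  step 1: KI(IK)(IK(SK))
  step 2: I(IK(SK))
  step 3: IK(SK)
  step 4: K(SK)

Term B:
  start: IK(SI)I(IS(IK)I)
  step 1: K(SI)I(IS(IK)I)
  step 2: SI(IS(IK)I)
  step 3: SI(S(IK)I)
  step 4: SI(SKI)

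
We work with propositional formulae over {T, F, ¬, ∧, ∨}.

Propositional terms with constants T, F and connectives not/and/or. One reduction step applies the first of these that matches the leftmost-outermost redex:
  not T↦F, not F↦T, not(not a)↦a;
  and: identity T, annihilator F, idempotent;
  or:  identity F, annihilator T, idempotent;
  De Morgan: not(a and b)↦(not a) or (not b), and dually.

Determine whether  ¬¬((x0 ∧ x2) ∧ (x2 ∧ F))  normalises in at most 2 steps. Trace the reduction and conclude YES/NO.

Answer: NO — after 2 steps the term is (x0 ∧ x2) ∧ F, not yet normal

Reduction:
  start: ¬¬((x0 ∧ x2) ∧ (x2 ∧ F))
  step 1: (x0 ∧ x2) ∧ (x2 ∧ F)
  step 2: (x0 ∧ x2) ∧ F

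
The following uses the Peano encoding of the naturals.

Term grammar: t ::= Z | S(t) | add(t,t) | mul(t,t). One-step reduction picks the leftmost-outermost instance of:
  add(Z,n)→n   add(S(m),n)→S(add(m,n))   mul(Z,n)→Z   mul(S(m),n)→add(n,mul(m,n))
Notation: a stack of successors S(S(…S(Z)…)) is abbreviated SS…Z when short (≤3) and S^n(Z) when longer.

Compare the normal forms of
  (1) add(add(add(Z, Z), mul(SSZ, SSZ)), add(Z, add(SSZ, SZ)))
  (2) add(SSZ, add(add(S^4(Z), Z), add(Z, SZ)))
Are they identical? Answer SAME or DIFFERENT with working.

Answer: SAME — A ⇓ S^7(Z), B ⇓ S^7(Z)

Derivation:
Term A:
  start: add(add(add(Z, Z), mul(SSZ, SSZ)), add(Z, add(SSZ, SZ)))
  step 1: add(add(Z, mul(SSZ, SSZ)), add(Z, add(SSZ, SZ)))
  step 2: add(mul(SSZ, SSZ), add(Z, add(SSZ, SZ)))
  step 3: add(add(SSZ, mul(SZ, SSZ)), add(Z, add(SSZ, SZ)))
  step 4: add(S(add(SZ, mul(SZ, SSZ))), add(Z, add(SSZ, SZ)))
  step 5: S(add(add(SZ, mul(SZ, SSZ)), add(Z, add(SSZ, SZ))))
  step 6: S(add(S(add(Z, mul(SZ, SSZ))), add(Z, add(SSZ, SZ))))
  step 7: S(S(add(add(Z, mul(SZ, SSZ)), add(Z, add(SSZ, SZ)))))
  step 8: S(S(add(mul(SZ, SSZ), add(Z, add(SSZ, SZ)))))
  step 9: S(S(add(add(SSZ, mul(Z, SSZ)), add(Z, add(SSZ, SZ)))))
  step 10: S(S(add(S(add(SZ, mul(Z, SSZ))), add(Z, add(SSZ, SZ)))))
  step 11: S(S(S(add(add(SZ, mul(Z, SSZ)), add(Z, add(SSZ, SZ))))))
  step 12: S(S(S(add(S(add(Z, mul(Z, SSZ))), add(Z, add(SSZ, SZ))))))
  step 13: S(S(S(S(add(add(Z, mul(Z, SSZ)), add(Z, add(SSZ, SZ)))))))
  step 14: S(S(S(S(add(mul(Z, SSZ), add(Z, add(SSZ, SZ)))))))
  step 15: S(S(S(S(add(Z, add(Z, add(SSZ, SZ)))))))
  step 16: S(S(S(S(add(Z, add(SSZ, SZ))))))
  step 17: S(S(S(S(add(SSZ, SZ)))))
  step 18: S(S(S(S(S(add(SZ, SZ))))))
  step 19: S(S(S(S(S(S(add(Z, SZ)))))))
  step 20: S^7(Z)

Term B:
  start: add(SSZ, add(add(S^4(Z), Z), add(Z, SZ)))
  step 1: S(add(SZ, add(add(S^4(Z), Z), add(Z, SZ))))
  step 2: S(S(add(Z, add(add(S^4(Z), Z), add(Z, SZ)))))
  step 3: S(S(add(add(S^4(Z), Z), add(Z, SZ))))
  step 4: S(S(add(S(add(SSSZ, Z)), add(Z, SZ))))
  step 5: S(S(S(add(add(SSSZ, Z), add(Z, SZ)))))
  step 6: S(S(S(add(S(add(SSZ, Z)), add(Z, SZ)))))
  step 7: S(S(S(S(add(add(SSZ, Z), add(Z, SZ))))))
  step 8: S(S(S(S(add(S(add(SZ, Z)), add(Z, SZ))))))
  step 9: S(S(S(S(S(add(add(SZ, Z), add(Z, SZ)))))))
  step 10: S(S(S(S(S(add(S(add(Z, Z)), add(Z, SZ)))))))
  step 11: S(S(S(S(S(S(add(add(Z, Z), add(Z, SZ))))))))
  step 12: S(S(S(S(S(S(add(Z, add(Z, SZ))))))))
  step 13: S(S(S(S(S(S(add(Z, SZ)))))))
  step 14: S^7(Z)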